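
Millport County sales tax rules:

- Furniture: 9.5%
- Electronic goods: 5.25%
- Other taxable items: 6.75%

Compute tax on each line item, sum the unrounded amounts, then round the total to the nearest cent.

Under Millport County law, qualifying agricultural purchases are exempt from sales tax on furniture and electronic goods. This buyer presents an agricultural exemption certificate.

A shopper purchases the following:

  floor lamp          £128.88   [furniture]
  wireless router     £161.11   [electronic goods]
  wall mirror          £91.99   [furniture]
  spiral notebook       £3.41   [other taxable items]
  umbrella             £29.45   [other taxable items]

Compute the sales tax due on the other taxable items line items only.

Spiral notebook £3.41: other taxable items → 6.75% → £0.230175
Umbrella £29.45: other taxable items → 6.75% → £1.987875
Tax on other taxable items: unrounded sum = £2.21805 → £2.22

£2.22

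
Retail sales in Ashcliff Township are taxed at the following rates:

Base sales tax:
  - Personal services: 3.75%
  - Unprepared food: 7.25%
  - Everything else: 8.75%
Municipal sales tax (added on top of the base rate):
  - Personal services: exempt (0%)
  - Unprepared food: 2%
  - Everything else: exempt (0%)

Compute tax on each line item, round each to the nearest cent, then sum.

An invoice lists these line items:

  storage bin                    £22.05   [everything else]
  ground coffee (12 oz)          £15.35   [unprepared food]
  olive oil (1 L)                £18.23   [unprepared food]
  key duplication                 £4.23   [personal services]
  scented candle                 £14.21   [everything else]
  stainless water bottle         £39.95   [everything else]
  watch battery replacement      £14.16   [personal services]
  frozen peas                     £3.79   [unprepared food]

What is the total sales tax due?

Storage bin £22.05: everything else → 8.75% + 0% municipal = 8.75% → £1.93
Ground coffee (12 oz) £15.35: unprepared food → 7.25% + 2% municipal = 9.25% → £1.42
Olive oil (1 L) £18.23: unprepared food → 7.25% + 2% municipal = 9.25% → £1.69
Key duplication £4.23: personal services → 3.75% + 0% municipal = 3.75% → £0.16
Scented candle £14.21: everything else → 8.75% + 0% municipal = 8.75% → £1.24
Stainless water bottle £39.95: everything else → 8.75% + 0% municipal = 8.75% → £3.50
Watch battery replacement £14.16: personal services → 3.75% + 0% municipal = 3.75% → £0.53
Frozen peas £3.79: unprepared food → 7.25% + 2% municipal = 9.25% → £0.35
Total tax = £1.93 + £1.42 + £1.69 + £0.16 + £1.24 + £3.50 + £0.53 + £0.35 = £10.82

£10.82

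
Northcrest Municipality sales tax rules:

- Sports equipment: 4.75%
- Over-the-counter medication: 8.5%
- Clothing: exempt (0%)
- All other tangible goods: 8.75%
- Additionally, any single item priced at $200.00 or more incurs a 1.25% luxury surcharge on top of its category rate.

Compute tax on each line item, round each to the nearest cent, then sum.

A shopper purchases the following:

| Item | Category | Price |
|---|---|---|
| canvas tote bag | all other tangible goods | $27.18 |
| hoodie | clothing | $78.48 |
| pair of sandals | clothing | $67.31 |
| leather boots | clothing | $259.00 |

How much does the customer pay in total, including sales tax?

$437.59

Canvas tote bag $27.18: all other tangible goods → 8.75% → $2.38
Hoodie $78.48: clothing → 0% → $0.00
Pair of sandals $67.31: clothing → 0% → $0.00
Leather boots $259.00: clothing → 0% + 1.25% surcharge = 1.25% → $3.24
Subtotal = $431.97; tax = $5.62; total due = $437.59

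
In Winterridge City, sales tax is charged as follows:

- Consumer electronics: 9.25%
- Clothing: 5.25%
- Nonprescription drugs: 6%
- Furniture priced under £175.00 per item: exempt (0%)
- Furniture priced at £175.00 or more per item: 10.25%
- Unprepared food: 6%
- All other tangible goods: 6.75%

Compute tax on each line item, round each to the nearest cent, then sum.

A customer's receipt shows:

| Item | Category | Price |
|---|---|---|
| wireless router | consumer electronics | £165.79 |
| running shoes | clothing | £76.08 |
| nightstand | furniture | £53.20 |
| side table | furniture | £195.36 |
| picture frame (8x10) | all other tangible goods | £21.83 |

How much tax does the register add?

Wireless router £165.79: consumer electronics → 9.25% → £15.34
Running shoes £76.08: clothing → 5.25% → £3.99
Nightstand £53.20: furniture, under £175.00 → 0% → £0.00
Side table £195.36: furniture, £175.00 or more → 10.25% → £20.02
Picture frame (8x10) £21.83: all other tangible goods → 6.75% → £1.47
Total tax = £15.34 + £3.99 + £20.02 + £1.47 = £40.82

£40.82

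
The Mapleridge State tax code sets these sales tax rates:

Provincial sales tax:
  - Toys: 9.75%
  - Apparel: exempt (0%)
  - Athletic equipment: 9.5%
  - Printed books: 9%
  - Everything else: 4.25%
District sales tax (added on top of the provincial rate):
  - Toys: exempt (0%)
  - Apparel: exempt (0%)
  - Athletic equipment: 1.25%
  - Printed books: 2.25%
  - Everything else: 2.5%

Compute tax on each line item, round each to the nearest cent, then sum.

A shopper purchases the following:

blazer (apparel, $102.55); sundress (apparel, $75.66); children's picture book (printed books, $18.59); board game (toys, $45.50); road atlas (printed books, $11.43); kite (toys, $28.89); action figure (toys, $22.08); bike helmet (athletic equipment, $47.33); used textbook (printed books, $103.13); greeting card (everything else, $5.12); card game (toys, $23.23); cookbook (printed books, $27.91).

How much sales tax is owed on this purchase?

Blazer $102.55: apparel → 0% + 0% district = 0% → $0.00
Sundress $75.66: apparel → 0% + 0% district = 0% → $0.00
Children's picture book $18.59: printed books → 9% + 2.25% district = 11.25% → $2.09
Board game $45.50: toys → 9.75% + 0% district = 9.75% → $4.44
Road atlas $11.43: printed books → 9% + 2.25% district = 11.25% → $1.29
Kite $28.89: toys → 9.75% + 0% district = 9.75% → $2.82
Action figure $22.08: toys → 9.75% + 0% district = 9.75% → $2.15
Bike helmet $47.33: athletic equipment → 9.5% + 1.25% district = 10.75% → $5.09
Used textbook $103.13: printed books → 9% + 2.25% district = 11.25% → $11.60
Greeting card $5.12: everything else → 4.25% + 2.5% district = 6.75% → $0.35
Card game $23.23: toys → 9.75% + 0% district = 9.75% → $2.26
Cookbook $27.91: printed books → 9% + 2.25% district = 11.25% → $3.14
Total tax = $2.09 + $4.44 + $1.29 + $2.82 + $2.15 + $5.09 + $11.60 + $0.35 + $2.26 + $3.14 = $35.23

$35.23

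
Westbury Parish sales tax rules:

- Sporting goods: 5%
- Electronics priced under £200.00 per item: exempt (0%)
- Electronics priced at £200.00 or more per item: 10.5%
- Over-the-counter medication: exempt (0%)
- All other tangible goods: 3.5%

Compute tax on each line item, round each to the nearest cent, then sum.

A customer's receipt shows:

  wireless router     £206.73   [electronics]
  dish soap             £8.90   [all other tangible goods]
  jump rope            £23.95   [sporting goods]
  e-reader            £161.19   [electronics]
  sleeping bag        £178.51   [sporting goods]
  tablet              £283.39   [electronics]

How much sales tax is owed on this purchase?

£61.91

Wireless router £206.73: electronics, £200.00 or more → 10.5% → £21.71
Dish soap £8.90: all other tangible goods → 3.5% → £0.31
Jump rope £23.95: sporting goods → 5% → £1.20
E-reader £161.19: electronics, under £200.00 → 0% → £0.00
Sleeping bag £178.51: sporting goods → 5% → £8.93
Tablet £283.39: electronics, £200.00 or more → 10.5% → £29.76
Total tax = £21.71 + £0.31 + £1.20 + £8.93 + £29.76 = £61.91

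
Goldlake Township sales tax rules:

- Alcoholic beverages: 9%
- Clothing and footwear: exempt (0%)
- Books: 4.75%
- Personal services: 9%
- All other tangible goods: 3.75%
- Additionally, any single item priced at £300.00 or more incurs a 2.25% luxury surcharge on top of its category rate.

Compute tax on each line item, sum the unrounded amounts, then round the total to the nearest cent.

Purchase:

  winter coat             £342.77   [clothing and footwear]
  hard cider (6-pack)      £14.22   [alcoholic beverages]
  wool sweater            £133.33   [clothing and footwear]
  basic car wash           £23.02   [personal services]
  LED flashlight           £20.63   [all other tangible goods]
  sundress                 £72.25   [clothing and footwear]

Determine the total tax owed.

£11.84

Winter coat £342.77: clothing and footwear → 0% + 2.25% surcharge = 2.25% → £7.712325
Hard cider (6-pack) £14.22: alcoholic beverages → 9% → £1.2798
Wool sweater £133.33: clothing and footwear → 0% → £0.00
Basic car wash £23.02: personal services → 9% → £2.0718
LED flashlight £20.63: all other tangible goods → 3.75% → £0.773625
Sundress £72.25: clothing and footwear → 0% → £0.00
Unrounded tax sum = £11.83755 → £11.84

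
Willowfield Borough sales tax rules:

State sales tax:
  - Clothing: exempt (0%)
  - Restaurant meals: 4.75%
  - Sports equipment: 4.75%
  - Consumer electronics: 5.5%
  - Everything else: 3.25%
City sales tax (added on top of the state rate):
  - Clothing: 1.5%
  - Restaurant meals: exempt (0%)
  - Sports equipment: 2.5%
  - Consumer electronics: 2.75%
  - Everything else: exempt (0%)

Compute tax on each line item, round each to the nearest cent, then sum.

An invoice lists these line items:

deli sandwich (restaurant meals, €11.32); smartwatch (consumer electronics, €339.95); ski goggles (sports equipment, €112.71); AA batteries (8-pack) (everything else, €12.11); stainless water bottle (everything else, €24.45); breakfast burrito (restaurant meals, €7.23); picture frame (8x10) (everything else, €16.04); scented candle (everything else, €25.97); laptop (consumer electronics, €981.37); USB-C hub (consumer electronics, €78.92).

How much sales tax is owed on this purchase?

€127.11

Deli sandwich €11.32: restaurant meals → 4.75% + 0% city = 4.75% → €0.54
Smartwatch €339.95: consumer electronics → 5.5% + 2.75% city = 8.25% → €28.05
Ski goggles €112.71: sports equipment → 4.75% + 2.5% city = 7.25% → €8.17
AA batteries (8-pack) €12.11: everything else → 3.25% + 0% city = 3.25% → €0.39
Stainless water bottle €24.45: everything else → 3.25% + 0% city = 3.25% → €0.79
Breakfast burrito €7.23: restaurant meals → 4.75% + 0% city = 4.75% → €0.34
Picture frame (8x10) €16.04: everything else → 3.25% + 0% city = 3.25% → €0.52
Scented candle €25.97: everything else → 3.25% + 0% city = 3.25% → €0.84
Laptop €981.37: consumer electronics → 5.5% + 2.75% city = 8.25% → €80.96
USB-C hub €78.92: consumer electronics → 5.5% + 2.75% city = 8.25% → €6.51
Total tax = €0.54 + €28.05 + €8.17 + €0.39 + €0.79 + €0.34 + €0.52 + €0.84 + €80.96 + €6.51 = €127.11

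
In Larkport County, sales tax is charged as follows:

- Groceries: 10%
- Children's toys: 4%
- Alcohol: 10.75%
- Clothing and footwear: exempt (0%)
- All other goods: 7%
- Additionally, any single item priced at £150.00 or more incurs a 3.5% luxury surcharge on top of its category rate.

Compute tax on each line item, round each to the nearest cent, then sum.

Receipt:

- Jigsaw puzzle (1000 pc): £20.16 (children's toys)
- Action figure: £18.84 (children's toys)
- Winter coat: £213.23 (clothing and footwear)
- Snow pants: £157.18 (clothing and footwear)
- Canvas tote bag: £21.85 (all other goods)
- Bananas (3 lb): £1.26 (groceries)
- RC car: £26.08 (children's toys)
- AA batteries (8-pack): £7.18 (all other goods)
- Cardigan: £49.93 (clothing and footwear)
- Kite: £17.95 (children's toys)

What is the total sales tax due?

Jigsaw puzzle (1000 pc) £20.16: children's toys → 4% → £0.81
Action figure £18.84: children's toys → 4% → £0.75
Winter coat £213.23: clothing and footwear → 0% + 3.5% surcharge = 3.5% → £7.46
Snow pants £157.18: clothing and footwear → 0% + 3.5% surcharge = 3.5% → £5.50
Canvas tote bag £21.85: all other goods → 7% → £1.53
Bananas (3 lb) £1.26: groceries → 10% → £0.13
RC car £26.08: children's toys → 4% → £1.04
AA batteries (8-pack) £7.18: all other goods → 7% → £0.50
Cardigan £49.93: clothing and footwear → 0% → £0.00
Kite £17.95: children's toys → 4% → £0.72
Total tax = £0.81 + £0.75 + £7.46 + £5.50 + £1.53 + £0.13 + £1.04 + £0.50 + £0.72 = £18.44

£18.44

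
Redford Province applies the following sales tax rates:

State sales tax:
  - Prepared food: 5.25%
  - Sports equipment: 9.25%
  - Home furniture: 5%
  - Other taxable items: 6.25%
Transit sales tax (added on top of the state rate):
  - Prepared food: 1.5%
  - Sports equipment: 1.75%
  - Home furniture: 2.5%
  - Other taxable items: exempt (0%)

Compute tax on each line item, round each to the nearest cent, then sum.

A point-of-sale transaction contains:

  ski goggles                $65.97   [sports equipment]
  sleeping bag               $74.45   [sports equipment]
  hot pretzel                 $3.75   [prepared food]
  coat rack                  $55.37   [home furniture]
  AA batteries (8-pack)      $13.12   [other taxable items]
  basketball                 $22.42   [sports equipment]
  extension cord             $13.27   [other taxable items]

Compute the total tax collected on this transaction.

$23.97

Ski goggles $65.97: sports equipment → 9.25% + 1.75% transit = 11% → $7.26
Sleeping bag $74.45: sports equipment → 9.25% + 1.75% transit = 11% → $8.19
Hot pretzel $3.75: prepared food → 5.25% + 1.5% transit = 6.75% → $0.25
Coat rack $55.37: home furniture → 5% + 2.5% transit = 7.5% → $4.15
AA batteries (8-pack) $13.12: other taxable items → 6.25% + 0% transit = 6.25% → $0.82
Basketball $22.42: sports equipment → 9.25% + 1.75% transit = 11% → $2.47
Extension cord $13.27: other taxable items → 6.25% + 0% transit = 6.25% → $0.83
Total tax = $7.26 + $8.19 + $0.25 + $4.15 + $0.82 + $2.47 + $0.83 = $23.97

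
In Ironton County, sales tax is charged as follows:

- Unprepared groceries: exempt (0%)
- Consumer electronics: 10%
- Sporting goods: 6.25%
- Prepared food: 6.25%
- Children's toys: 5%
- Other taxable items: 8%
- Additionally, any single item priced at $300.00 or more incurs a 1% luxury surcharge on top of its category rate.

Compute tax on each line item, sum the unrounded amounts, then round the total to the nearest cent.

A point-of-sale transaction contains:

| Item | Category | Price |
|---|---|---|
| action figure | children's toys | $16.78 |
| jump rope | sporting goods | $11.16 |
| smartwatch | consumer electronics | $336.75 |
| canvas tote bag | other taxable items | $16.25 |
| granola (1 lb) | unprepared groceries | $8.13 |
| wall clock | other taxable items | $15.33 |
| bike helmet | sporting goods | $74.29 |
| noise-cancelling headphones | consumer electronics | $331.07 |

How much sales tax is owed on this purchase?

Action figure $16.78: children's toys → 5% → $0.839
Jump rope $11.16: sporting goods → 6.25% → $0.6975
Smartwatch $336.75: consumer electronics → 10% + 1% surcharge = 11% → $37.0425
Canvas tote bag $16.25: other taxable items → 8% → $1.30
Granola (1 lb) $8.13: unprepared groceries → 0% → $0.00
Wall clock $15.33: other taxable items → 8% → $1.2264
Bike helmet $74.29: sporting goods → 6.25% → $4.643125
Noise-cancelling headphones $331.07: consumer electronics → 10% + 1% surcharge = 11% → $36.4177
Unrounded tax sum = $82.166225 → $82.17

$82.17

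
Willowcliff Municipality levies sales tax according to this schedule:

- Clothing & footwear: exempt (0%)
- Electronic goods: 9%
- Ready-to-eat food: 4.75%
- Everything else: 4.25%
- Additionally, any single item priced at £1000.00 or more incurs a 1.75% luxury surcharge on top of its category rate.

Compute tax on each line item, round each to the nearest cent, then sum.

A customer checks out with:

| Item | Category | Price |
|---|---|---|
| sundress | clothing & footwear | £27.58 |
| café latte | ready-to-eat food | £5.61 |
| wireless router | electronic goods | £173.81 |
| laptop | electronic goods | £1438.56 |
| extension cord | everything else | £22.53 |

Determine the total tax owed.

£171.52

Sundress £27.58: clothing & footwear → 0% → £0.00
Café latte £5.61: ready-to-eat food → 4.75% → £0.27
Wireless router £173.81: electronic goods → 9% → £15.64
Laptop £1438.56: electronic goods → 9% + 1.75% surcharge = 10.75% → £154.65
Extension cord £22.53: everything else → 4.25% → £0.96
Total tax = £0.27 + £15.64 + £154.65 + £0.96 = £171.52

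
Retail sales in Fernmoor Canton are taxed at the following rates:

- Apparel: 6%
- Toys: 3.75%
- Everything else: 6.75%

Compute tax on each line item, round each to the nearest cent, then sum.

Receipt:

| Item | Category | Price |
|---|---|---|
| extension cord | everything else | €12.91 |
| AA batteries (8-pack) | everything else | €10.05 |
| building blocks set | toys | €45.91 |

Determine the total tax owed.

Extension cord €12.91: everything else → 6.75% → €0.87
AA batteries (8-pack) €10.05: everything else → 6.75% → €0.68
Building blocks set €45.91: toys → 3.75% → €1.72
Total tax = €0.87 + €0.68 + €1.72 = €3.27

€3.27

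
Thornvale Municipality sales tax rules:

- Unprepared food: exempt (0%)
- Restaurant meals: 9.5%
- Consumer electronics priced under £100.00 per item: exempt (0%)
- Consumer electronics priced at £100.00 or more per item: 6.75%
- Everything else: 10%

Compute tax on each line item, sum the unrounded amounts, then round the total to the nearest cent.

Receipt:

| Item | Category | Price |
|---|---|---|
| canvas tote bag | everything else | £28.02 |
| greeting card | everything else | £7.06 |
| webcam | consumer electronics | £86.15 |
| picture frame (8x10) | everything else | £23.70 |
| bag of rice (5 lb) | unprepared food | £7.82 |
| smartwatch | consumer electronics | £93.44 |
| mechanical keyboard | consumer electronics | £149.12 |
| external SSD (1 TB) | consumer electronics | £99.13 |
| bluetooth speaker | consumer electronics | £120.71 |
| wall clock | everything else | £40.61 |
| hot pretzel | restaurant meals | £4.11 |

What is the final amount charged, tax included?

Canvas tote bag £28.02: everything else → 10% → £2.802
Greeting card £7.06: everything else → 10% → £0.706
Webcam £86.15: consumer electronics, under £100.00 → 0% → £0.00
Picture frame (8x10) £23.70: everything else → 10% → £2.37
Bag of rice (5 lb) £7.82: unprepared food → 0% → £0.00
Smartwatch £93.44: consumer electronics, under £100.00 → 0% → £0.00
Mechanical keyboard £149.12: consumer electronics, £100.00 or more → 6.75% → £10.0656
External SSD (1 TB) £99.13: consumer electronics, under £100.00 → 0% → £0.00
Bluetooth speaker £120.71: consumer electronics, £100.00 or more → 6.75% → £8.147925
Wall clock £40.61: everything else → 10% → £4.061
Hot pretzel £4.11: restaurant meals → 9.5% → £0.39045
Subtotal = £659.87; unrounded tax = £28.542975 → £28.54; total due = £688.41

£688.41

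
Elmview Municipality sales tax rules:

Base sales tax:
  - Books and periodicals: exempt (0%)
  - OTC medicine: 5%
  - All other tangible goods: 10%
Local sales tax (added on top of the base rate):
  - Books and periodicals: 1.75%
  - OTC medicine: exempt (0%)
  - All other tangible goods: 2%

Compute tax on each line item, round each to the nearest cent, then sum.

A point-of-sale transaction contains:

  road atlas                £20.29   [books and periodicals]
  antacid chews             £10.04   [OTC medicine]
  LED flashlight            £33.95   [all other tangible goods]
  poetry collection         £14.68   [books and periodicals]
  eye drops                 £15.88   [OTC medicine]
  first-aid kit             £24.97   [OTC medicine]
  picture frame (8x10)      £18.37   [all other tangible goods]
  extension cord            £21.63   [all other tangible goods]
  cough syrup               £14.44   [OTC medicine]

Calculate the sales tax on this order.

Road atlas £20.29: books and periodicals → 0% + 1.75% local = 1.75% → £0.36
Antacid chews £10.04: OTC medicine → 5% + 0% local = 5% → £0.50
LED flashlight £33.95: all other tangible goods → 10% + 2% local = 12% → £4.07
Poetry collection £14.68: books and periodicals → 0% + 1.75% local = 1.75% → £0.26
Eye drops £15.88: OTC medicine → 5% + 0% local = 5% → £0.79
First-aid kit £24.97: OTC medicine → 5% + 0% local = 5% → £1.25
Picture frame (8x10) £18.37: all other tangible goods → 10% + 2% local = 12% → £2.20
Extension cord £21.63: all other tangible goods → 10% + 2% local = 12% → £2.60
Cough syrup £14.44: OTC medicine → 5% + 0% local = 5% → £0.72
Total tax = £0.36 + £0.50 + £4.07 + £0.26 + £0.79 + £1.25 + £2.20 + £2.60 + £0.72 = £12.75

£12.75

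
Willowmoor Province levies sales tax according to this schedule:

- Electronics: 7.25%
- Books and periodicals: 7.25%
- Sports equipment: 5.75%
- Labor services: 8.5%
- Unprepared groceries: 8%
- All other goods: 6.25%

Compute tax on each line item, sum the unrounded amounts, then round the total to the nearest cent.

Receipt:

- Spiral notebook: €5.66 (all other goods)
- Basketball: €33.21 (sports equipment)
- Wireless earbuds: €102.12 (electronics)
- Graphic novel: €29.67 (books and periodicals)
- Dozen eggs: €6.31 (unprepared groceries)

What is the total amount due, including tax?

Spiral notebook €5.66: all other goods → 6.25% → €0.35375
Basketball €33.21: sports equipment → 5.75% → €1.909575
Wireless earbuds €102.12: electronics → 7.25% → €7.4037
Graphic novel €29.67: books and periodicals → 7.25% → €2.151075
Dozen eggs €6.31: unprepared groceries → 8% → €0.5048
Subtotal = €176.97; unrounded tax = €12.3229 → €12.32; total due = €189.29

€189.29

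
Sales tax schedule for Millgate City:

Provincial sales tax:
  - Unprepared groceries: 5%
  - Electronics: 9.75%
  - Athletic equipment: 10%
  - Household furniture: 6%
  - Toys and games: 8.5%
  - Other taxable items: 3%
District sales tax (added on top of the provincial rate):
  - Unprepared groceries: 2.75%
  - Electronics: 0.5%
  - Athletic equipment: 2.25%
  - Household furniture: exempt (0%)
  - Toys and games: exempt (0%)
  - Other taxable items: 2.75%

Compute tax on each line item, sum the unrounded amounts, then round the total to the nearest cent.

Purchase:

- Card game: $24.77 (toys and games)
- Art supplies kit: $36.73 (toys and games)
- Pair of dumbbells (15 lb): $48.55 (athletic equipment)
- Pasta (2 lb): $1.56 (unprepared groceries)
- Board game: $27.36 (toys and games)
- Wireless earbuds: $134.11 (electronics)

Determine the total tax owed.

$27.37

Card game $24.77: toys and games → 8.5% + 0% district = 8.5% → $2.10545
Art supplies kit $36.73: toys and games → 8.5% + 0% district = 8.5% → $3.12205
Pair of dumbbells (15 lb) $48.55: athletic equipment → 10% + 2.25% district = 12.25% → $5.947375
Pasta (2 lb) $1.56: unprepared groceries → 5% + 2.75% district = 7.75% → $0.1209
Board game $27.36: toys and games → 8.5% + 0% district = 8.5% → $2.3256
Wireless earbuds $134.11: electronics → 9.75% + 0.5% district = 10.25% → $13.746275
Unrounded tax sum = $27.36765 → $27.37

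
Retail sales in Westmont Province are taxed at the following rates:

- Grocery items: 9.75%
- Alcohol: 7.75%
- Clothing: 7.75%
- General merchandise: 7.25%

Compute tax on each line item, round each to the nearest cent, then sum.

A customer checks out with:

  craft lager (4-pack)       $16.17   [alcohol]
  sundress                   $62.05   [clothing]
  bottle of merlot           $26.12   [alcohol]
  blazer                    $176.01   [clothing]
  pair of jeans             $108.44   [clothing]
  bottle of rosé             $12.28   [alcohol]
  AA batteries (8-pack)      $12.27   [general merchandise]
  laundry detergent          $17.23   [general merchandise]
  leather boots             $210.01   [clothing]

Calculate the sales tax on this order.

$49.49

Craft lager (4-pack) $16.17: alcohol → 7.75% → $1.25
Sundress $62.05: clothing → 7.75% → $4.81
Bottle of merlot $26.12: alcohol → 7.75% → $2.02
Blazer $176.01: clothing → 7.75% → $13.64
Pair of jeans $108.44: clothing → 7.75% → $8.40
Bottle of rosé $12.28: alcohol → 7.75% → $0.95
AA batteries (8-pack) $12.27: general merchandise → 7.25% → $0.89
Laundry detergent $17.23: general merchandise → 7.25% → $1.25
Leather boots $210.01: clothing → 7.75% → $16.28
Total tax = $1.25 + $4.81 + $2.02 + $13.64 + $8.40 + $0.95 + $0.89 + $1.25 + $16.28 = $49.49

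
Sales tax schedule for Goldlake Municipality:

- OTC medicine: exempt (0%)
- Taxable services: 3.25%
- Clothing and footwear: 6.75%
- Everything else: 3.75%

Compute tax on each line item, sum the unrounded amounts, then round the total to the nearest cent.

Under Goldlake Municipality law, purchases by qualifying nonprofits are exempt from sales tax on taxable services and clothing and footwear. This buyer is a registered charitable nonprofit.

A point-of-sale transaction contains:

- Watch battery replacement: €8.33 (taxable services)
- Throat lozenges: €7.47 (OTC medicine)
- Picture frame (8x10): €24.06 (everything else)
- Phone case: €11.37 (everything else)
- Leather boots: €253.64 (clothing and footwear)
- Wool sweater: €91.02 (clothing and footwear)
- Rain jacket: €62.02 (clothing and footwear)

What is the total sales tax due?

€1.33

Watch battery replacement €8.33: taxable services, buyer-exempt → 0% → €0.00
Throat lozenges €7.47: OTC medicine → 0% → €0.00
Picture frame (8x10) €24.06: everything else → 3.75% → €0.90225
Phone case €11.37: everything else → 3.75% → €0.426375
Leather boots €253.64: clothing and footwear, buyer-exempt → 0% → €0.00
Wool sweater €91.02: clothing and footwear, buyer-exempt → 0% → €0.00
Rain jacket €62.02: clothing and footwear, buyer-exempt → 0% → €0.00
Unrounded tax sum = €1.328625 → €1.33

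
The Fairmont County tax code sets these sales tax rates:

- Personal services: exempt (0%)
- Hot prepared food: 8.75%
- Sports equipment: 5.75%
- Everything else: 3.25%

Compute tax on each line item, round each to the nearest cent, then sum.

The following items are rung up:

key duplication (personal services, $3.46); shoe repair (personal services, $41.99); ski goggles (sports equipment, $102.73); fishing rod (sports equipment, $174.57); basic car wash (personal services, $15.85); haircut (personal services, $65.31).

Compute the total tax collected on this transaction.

$15.95

Key duplication $3.46: personal services → 0% → $0.00
Shoe repair $41.99: personal services → 0% → $0.00
Ski goggles $102.73: sports equipment → 5.75% → $5.91
Fishing rod $174.57: sports equipment → 5.75% → $10.04
Basic car wash $15.85: personal services → 0% → $0.00
Haircut $65.31: personal services → 0% → $0.00
Total tax = $5.91 + $10.04 = $15.95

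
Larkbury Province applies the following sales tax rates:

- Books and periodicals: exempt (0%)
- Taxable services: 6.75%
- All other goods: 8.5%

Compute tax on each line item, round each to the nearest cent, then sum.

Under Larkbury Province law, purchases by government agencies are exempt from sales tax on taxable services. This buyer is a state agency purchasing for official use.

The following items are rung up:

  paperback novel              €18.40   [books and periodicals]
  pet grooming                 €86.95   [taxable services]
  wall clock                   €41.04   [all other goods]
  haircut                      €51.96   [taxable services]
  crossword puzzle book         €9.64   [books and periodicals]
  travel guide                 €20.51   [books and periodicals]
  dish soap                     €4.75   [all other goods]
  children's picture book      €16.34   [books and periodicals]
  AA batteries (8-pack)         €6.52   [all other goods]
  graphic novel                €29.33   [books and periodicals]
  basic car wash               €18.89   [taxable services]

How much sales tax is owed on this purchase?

Paperback novel €18.40: books and periodicals → 0% → €0.00
Pet grooming €86.95: taxable services, buyer-exempt → 0% → €0.00
Wall clock €41.04: all other goods → 8.5% → €3.49
Haircut €51.96: taxable services, buyer-exempt → 0% → €0.00
Crossword puzzle book €9.64: books and periodicals → 0% → €0.00
Travel guide €20.51: books and periodicals → 0% → €0.00
Dish soap €4.75: all other goods → 8.5% → €0.40
Children's picture book €16.34: books and periodicals → 0% → €0.00
AA batteries (8-pack) €6.52: all other goods → 8.5% → €0.55
Graphic novel €29.33: books and periodicals → 0% → €0.00
Basic car wash €18.89: taxable services, buyer-exempt → 0% → €0.00
Total tax = €3.49 + €0.40 + €0.55 = €4.44

€4.44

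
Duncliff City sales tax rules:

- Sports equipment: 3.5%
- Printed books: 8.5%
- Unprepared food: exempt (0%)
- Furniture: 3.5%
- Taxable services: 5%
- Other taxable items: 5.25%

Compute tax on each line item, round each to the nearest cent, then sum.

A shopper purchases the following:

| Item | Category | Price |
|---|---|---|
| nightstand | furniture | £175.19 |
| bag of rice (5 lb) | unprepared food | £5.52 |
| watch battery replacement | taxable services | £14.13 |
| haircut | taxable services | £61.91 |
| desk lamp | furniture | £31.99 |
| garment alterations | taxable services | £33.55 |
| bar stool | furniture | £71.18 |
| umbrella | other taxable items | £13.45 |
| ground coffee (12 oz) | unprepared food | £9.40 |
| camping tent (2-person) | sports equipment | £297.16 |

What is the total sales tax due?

£26.34

Nightstand £175.19: furniture → 3.5% → £6.13
Bag of rice (5 lb) £5.52: unprepared food → 0% → £0.00
Watch battery replacement £14.13: taxable services → 5% → £0.71
Haircut £61.91: taxable services → 5% → £3.10
Desk lamp £31.99: furniture → 3.5% → £1.12
Garment alterations £33.55: taxable services → 5% → £1.68
Bar stool £71.18: furniture → 3.5% → £2.49
Umbrella £13.45: other taxable items → 5.25% → £0.71
Ground coffee (12 oz) £9.40: unprepared food → 0% → £0.00
Camping tent (2-person) £297.16: sports equipment → 3.5% → £10.40
Total tax = £6.13 + £0.71 + £3.10 + £1.12 + £1.68 + £2.49 + £0.71 + £10.40 = £26.34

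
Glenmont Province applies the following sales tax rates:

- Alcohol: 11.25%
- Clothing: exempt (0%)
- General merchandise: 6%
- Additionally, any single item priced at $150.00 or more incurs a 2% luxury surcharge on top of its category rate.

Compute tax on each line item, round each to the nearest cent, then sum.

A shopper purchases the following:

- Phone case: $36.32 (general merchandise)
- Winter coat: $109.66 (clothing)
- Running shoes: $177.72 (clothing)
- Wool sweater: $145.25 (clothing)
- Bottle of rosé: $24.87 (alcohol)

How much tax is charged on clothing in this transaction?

$3.55

Winter coat $109.66: clothing → 0% → $0.00
Running shoes $177.72: clothing → 0% + 2% surcharge = 2% → $3.55
Wool sweater $145.25: clothing → 0% → $0.00
Tax on clothing = $0.00 + $3.55 + $0.00 = $3.55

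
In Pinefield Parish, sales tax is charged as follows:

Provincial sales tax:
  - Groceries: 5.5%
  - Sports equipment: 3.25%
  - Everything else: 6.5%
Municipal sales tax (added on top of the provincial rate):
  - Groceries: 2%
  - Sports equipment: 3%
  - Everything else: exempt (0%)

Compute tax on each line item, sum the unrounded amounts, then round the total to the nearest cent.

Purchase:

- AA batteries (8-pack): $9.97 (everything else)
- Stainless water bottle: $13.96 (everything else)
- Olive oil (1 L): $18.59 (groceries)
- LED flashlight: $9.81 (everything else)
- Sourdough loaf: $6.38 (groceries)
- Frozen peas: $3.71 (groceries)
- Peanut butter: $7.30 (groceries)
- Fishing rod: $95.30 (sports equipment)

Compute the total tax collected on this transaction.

AA batteries (8-pack) $9.97: everything else → 6.5% + 0% municipal = 6.5% → $0.64805
Stainless water bottle $13.96: everything else → 6.5% + 0% municipal = 6.5% → $0.9074
Olive oil (1 L) $18.59: groceries → 5.5% + 2% municipal = 7.5% → $1.39425
LED flashlight $9.81: everything else → 6.5% + 0% municipal = 6.5% → $0.63765
Sourdough loaf $6.38: groceries → 5.5% + 2% municipal = 7.5% → $0.4785
Frozen peas $3.71: groceries → 5.5% + 2% municipal = 7.5% → $0.27825
Peanut butter $7.30: groceries → 5.5% + 2% municipal = 7.5% → $0.5475
Fishing rod $95.30: sports equipment → 3.25% + 3% municipal = 6.25% → $5.95625
Unrounded tax sum = $10.84785 → $10.85

$10.85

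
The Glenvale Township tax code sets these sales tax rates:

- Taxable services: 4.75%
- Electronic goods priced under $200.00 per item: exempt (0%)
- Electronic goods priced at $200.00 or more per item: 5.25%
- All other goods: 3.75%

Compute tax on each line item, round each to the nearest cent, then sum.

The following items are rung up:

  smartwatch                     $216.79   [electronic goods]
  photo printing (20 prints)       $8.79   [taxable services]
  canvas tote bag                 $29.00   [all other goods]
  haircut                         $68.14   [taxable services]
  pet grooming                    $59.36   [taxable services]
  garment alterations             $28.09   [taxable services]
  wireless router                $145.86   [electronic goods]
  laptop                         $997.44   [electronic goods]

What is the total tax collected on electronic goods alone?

Smartwatch $216.79: electronic goods, $200.00 or more → 5.25% → $11.38
Wireless router $145.86: electronic goods, under $200.00 → 0% → $0.00
Laptop $997.44: electronic goods, $200.00 or more → 5.25% → $52.37
Tax on electronic goods = $11.38 + $0.00 + $52.37 = $63.75

$63.75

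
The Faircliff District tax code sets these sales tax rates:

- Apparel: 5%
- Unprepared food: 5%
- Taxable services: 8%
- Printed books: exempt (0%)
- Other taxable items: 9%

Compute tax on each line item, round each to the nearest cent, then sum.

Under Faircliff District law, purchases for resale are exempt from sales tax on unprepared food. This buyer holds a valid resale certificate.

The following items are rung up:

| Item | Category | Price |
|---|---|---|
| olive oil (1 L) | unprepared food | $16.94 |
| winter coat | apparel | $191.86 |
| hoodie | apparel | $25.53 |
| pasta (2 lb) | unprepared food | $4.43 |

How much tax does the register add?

$10.87

Olive oil (1 L) $16.94: unprepared food, buyer-exempt → 0% → $0.00
Winter coat $191.86: apparel → 5% → $9.59
Hoodie $25.53: apparel → 5% → $1.28
Pasta (2 lb) $4.43: unprepared food, buyer-exempt → 0% → $0.00
Total tax = $9.59 + $1.28 = $10.87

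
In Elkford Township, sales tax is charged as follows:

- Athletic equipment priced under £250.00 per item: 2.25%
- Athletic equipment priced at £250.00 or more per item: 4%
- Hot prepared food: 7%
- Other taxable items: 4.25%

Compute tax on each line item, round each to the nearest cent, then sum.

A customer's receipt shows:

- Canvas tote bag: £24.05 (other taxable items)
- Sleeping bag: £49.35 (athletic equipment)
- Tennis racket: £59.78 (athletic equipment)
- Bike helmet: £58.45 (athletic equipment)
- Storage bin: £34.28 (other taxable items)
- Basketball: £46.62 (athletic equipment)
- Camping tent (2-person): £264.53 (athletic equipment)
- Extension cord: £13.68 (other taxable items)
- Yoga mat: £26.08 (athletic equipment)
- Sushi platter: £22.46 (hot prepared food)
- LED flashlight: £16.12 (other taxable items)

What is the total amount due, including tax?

£636.72

Canvas tote bag £24.05: other taxable items → 4.25% → £1.02
Sleeping bag £49.35: athletic equipment, under £250.00 → 2.25% → £1.11
Tennis racket £59.78: athletic equipment, under £250.00 → 2.25% → £1.35
Bike helmet £58.45: athletic equipment, under £250.00 → 2.25% → £1.32
Storage bin £34.28: other taxable items → 4.25% → £1.46
Basketball £46.62: athletic equipment, under £250.00 → 2.25% → £1.05
Camping tent (2-person) £264.53: athletic equipment, £250.00 or more → 4% → £10.58
Extension cord £13.68: other taxable items → 4.25% → £0.58
Yoga mat £26.08: athletic equipment, under £250.00 → 2.25% → £0.59
Sushi platter £22.46: hot prepared food → 7% → £1.57
LED flashlight £16.12: other taxable items → 4.25% → £0.69
Subtotal = £615.40; tax = £21.32; total due = £636.72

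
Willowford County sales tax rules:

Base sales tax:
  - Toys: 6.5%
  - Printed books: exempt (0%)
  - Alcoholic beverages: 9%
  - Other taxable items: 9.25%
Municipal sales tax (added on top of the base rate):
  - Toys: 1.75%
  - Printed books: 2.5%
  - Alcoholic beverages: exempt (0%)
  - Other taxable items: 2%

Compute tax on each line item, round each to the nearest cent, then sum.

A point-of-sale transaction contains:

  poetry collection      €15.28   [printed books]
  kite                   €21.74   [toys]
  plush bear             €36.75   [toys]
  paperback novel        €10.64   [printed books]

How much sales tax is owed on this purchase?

Poetry collection €15.28: printed books → 0% + 2.5% municipal = 2.5% → €0.38
Kite €21.74: toys → 6.5% + 1.75% municipal = 8.25% → €1.79
Plush bear €36.75: toys → 6.5% + 1.75% municipal = 8.25% → €3.03
Paperback novel €10.64: printed books → 0% + 2.5% municipal = 2.5% → €0.27
Total tax = €0.38 + €1.79 + €3.03 + €0.27 = €5.47

€5.47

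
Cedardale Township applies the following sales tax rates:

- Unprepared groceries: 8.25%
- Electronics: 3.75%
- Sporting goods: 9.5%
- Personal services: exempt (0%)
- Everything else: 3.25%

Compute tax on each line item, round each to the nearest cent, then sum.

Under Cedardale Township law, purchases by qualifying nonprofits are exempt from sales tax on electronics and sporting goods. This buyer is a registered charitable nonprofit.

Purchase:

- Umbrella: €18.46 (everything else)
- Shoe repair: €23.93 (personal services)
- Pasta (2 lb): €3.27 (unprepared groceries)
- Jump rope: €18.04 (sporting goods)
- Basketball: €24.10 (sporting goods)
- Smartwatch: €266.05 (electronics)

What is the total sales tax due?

Umbrella €18.46: everything else → 3.25% → €0.60
Shoe repair €23.93: personal services → 0% → €0.00
Pasta (2 lb) €3.27: unprepared groceries → 8.25% → €0.27
Jump rope €18.04: sporting goods, buyer-exempt → 0% → €0.00
Basketball €24.10: sporting goods, buyer-exempt → 0% → €0.00
Smartwatch €266.05: electronics, buyer-exempt → 0% → €0.00
Total tax = €0.60 + €0.27 = €0.87

€0.87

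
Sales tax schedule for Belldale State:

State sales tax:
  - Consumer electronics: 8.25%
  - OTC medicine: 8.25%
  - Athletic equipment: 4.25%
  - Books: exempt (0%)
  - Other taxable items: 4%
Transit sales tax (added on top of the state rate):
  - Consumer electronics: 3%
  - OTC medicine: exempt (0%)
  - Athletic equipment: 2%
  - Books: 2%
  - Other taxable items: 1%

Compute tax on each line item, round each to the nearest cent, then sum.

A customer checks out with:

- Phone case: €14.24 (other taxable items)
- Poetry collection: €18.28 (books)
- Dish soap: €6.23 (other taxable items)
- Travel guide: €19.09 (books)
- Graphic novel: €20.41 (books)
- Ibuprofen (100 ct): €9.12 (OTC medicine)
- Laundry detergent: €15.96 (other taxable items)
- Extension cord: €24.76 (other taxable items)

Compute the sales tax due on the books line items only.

€1.16

Poetry collection €18.28: books → 0% + 2% transit = 2% → €0.37
Travel guide €19.09: books → 0% + 2% transit = 2% → €0.38
Graphic novel €20.41: books → 0% + 2% transit = 2% → €0.41
Tax on books = €0.37 + €0.38 + €0.41 = €1.16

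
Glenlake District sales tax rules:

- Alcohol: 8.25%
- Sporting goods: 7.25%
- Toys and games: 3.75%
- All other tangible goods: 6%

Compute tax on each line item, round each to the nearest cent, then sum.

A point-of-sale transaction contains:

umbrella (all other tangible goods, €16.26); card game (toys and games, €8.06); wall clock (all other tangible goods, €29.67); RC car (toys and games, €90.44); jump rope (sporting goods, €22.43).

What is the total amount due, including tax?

Umbrella €16.26: all other tangible goods → 6% → €0.98
Card game €8.06: toys and games → 3.75% → €0.30
Wall clock €29.67: all other tangible goods → 6% → €1.78
RC car €90.44: toys and games → 3.75% → €3.39
Jump rope €22.43: sporting goods → 7.25% → €1.63
Subtotal = €166.86; tax = €8.08; total due = €174.94

€174.94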